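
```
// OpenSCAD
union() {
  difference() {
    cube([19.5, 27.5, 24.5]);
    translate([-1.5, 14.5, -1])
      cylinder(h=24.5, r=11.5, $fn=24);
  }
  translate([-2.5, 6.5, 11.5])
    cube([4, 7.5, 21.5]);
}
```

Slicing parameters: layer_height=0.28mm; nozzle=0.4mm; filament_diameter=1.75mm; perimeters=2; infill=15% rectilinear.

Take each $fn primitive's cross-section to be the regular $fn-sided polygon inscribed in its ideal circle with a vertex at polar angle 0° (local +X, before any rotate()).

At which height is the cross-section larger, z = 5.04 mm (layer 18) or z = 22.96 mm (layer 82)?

layer 82 (z = 22.96 mm)

Layer 18 (z = 5.04): the cube is present — its section is the full 19.5×27.5 rectangle (area 536.25 mm²); the r=11.5 cylinder at (-1.5, 14.5) contributes a regular 24-gon of circumradius 11.5 (area = (24/2)·11.500²·sin(360°/24) = 410.75 mm²); After the difference (first − rest): starting from the 19.5×27.5 cube (536.25 mm²), the r=11.5 cylinder at (-1.5, 14.5) partially overlaps it — only the 171.17 mm² overlap (of its 410.75 mm²) is removed, clipping the outline — area = 365.08 mm²; the cube at (-2.5, 6.5) is not intersected at this z (z outside [11.5, 33]); Merging all regions: only that combined region is present, so the union is just that shape — area = 365.08 mm². So its area = 365.08 mm². Layer 82 (z = 22.96): the cube (footprint 19.5×27.5) is included at this height (area 536.25 mm²); the cylinder at (-1.5, 14.5): section is a regular 24-gon, circumradius r=11.5 (area = (24/2)·11.500²·sin(360°/24) = 410.75 mm²); After the difference (first − rest): starting from the 19.5×27.5 cube (536.25 mm²), the r=11.5 cylinder at (-1.5, 14.5) partially overlaps it — only the 171.17 mm² overlap (of its 410.75 mm²) is removed, clipping the outline — area = 365.08 mm²; the cube at (-2.5, 6.5) is present — its section is the full 4×7.5 rectangle (area 30.00 mm²); Taking the union: the 2 present regions are separate (no shared area or edge), so areas and boundary lengths simply add and each stays a separate island — area = 395.08 mm². So its area = 395.08 mm². Layer 82 is larger (395.08 vs 365.08 mm²).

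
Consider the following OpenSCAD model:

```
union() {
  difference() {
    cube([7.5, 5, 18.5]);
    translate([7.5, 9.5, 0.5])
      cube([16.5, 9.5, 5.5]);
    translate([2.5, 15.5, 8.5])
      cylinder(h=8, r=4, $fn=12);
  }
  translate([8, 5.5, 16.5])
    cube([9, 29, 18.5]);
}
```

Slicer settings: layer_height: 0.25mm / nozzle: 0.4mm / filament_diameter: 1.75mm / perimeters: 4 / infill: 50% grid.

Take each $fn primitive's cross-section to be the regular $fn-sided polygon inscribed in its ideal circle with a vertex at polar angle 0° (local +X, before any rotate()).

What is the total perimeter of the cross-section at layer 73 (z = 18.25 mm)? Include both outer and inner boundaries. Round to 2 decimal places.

101.00 mm

At z = 18.25 mm: the cube (footprint 7.5×5) is included at this height (perimeter 25.00 mm); the cube at (7.5, 9.5) is not intersected at this z (z outside [0.5, 6]); the cylinder at (2.5, 15.5) is not intersected at this z (z outside [8.5, 16.5]); Taking the first minus the rest: none of the subtracted shapes is present at this height, so the 7.5×5 cube is unchanged — boundary = 25.00 mm; the cube at (8, 5.5) (footprint 9×29) is included at this height (perimeter 76.00 mm); Combining (union): the 2 present regions are separate (no shared area or edge), so areas and boundary lengths simply add and each stays a separate island — boundary = 101.00 mm. Overall, the cross-section has 2 separate islands. Total boundary length (outer) = 101.00 mm.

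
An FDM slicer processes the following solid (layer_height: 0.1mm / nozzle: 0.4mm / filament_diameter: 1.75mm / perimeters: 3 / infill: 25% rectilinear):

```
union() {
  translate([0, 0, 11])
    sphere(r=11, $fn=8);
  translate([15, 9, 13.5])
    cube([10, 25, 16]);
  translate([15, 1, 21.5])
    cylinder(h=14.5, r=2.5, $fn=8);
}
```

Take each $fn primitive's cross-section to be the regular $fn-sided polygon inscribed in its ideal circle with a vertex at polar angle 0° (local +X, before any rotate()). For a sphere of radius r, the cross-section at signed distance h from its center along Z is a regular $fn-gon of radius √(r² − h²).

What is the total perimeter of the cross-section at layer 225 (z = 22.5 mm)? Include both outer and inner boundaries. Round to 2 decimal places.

At z = 22.5 mm: the sphere is absent (|z−center|=11.500 > r=11); the cube at (15, 9) is present — its section is the full 10×25 rectangle (perimeter 70.00 mm); the cylinder at (15, 1): section is a regular 8-gon, circumradius r=2.5 (perimeter = 2·8·2.500·sin(180°/8) = 15.31 mm); Taking the union: the 2 present regions are separate (no shared area or edge), so areas and boundary lengths simply add and each stays a separate island — boundary = 85.31 mm. Overall, the cross-section has 2 separate islands. Total boundary length (outer) = 85.31 mm.

85.31 mm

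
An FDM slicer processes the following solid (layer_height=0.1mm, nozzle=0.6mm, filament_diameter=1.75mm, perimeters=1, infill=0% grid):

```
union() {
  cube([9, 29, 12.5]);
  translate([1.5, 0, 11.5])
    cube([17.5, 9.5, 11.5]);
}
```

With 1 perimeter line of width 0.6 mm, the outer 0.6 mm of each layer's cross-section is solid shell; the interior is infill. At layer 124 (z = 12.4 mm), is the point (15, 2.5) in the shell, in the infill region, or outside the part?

infill

At z = 12.4 mm: the cube is present — its section is the full 9×29 rectangle; the cube at (1.5, 0) is present — its section is the full 17.5×9.5 rectangle; Merging all regions: the regions partially overlap (shared area 71.25 mm²), so overlapping operands fuse into one piece — 1 connected region. Overall, the cross-section is a single solid region. The nearest boundary edge runs (19.00, 0.00)→(9.00, 0.00); distance from the point to it = 2.50 mm. The point is inside the cross-section and 2.50 mm from the nearest boundary — more than the 0.6 mm shell width (1 × 0.6), so it's in the infill interior.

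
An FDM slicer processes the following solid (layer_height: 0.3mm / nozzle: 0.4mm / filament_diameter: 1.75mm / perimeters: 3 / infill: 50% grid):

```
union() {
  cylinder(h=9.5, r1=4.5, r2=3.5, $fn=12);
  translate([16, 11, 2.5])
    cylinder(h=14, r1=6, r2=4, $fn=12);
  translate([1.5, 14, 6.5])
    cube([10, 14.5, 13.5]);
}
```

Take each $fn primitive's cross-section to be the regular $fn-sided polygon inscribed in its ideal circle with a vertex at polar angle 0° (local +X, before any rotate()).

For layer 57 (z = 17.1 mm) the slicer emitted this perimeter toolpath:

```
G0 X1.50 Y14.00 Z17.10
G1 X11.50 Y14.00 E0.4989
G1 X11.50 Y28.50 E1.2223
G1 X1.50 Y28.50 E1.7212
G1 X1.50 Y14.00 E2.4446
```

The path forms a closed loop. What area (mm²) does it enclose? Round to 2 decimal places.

145.00 mm²

Apply the shoelace formula to the sequence of (X, Y) vertices; enclosed area = 145.00 mm².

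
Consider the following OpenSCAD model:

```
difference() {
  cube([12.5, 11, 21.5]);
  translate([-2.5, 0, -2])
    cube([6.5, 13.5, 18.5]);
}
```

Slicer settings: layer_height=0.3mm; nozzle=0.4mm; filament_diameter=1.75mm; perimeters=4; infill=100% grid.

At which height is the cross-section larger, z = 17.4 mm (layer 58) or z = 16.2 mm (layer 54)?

layer 58 (z = 17.4 mm)

Layer 58 (z = 17.4): the cube is present — its section is the full 12.5×11 rectangle (area 137.50 mm²); the cube at (-2.5, 0) does not reach this height (z outside [-2, 16.5]); After the difference (first − rest): none of the subtracted shapes is present at this height, so the 12.5×11 cube is unchanged — area = 137.50 mm². So its area = 137.50 mm². Layer 54 (z = 16.2): the cube is present — its section is the full 12.5×11 rectangle (area 137.50 mm²); the 6.5×13.5 cube at (-2.5, 0) contributes its full rectangle (area 87.75 mm²); After the difference (first − rest): starting from the 12.5×11 cube (137.50 mm²), the 6.5×13.5 cube at (-2.5, 0) partially overlaps it — only the 44.00 mm² overlap (of its 87.75 mm²) is removed, clipping the outline — area = 93.50 mm². So its area = 93.50 mm². Layer 58 is larger (137.50 vs 93.50 mm²).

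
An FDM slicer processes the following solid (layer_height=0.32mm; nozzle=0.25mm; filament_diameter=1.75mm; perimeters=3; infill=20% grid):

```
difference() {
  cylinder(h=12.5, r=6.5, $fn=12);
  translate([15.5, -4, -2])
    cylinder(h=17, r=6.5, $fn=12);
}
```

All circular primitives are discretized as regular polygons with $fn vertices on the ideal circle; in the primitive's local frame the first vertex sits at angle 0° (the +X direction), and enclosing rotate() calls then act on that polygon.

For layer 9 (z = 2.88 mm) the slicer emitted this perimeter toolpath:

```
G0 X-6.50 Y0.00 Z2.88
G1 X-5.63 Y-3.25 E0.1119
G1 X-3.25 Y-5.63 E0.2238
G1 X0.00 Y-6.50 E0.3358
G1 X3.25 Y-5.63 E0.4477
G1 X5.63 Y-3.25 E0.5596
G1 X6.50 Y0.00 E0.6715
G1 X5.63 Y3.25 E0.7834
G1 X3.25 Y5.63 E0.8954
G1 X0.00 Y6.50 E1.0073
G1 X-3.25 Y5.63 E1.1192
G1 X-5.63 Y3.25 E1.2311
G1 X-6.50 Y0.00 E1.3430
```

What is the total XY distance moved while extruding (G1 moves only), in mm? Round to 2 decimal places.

Sum the Euclidean lengths of each G1 segment: total = 40.38 mm.

40.38 mm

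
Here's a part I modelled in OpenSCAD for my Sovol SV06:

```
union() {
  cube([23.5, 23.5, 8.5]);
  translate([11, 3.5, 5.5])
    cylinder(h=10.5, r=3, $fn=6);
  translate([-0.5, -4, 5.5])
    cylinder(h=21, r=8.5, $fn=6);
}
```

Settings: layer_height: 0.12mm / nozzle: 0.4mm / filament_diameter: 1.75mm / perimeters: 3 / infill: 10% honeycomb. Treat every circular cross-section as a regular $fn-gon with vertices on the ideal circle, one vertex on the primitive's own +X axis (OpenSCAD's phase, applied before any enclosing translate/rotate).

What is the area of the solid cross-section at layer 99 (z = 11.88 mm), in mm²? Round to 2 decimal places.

211.09 mm²

At z = 11.88 mm: the cube is absent (z outside [0, 8.5]); the r=3 cylinder at (11, 3.5) contributes a regular 6-gon of circumradius 3 (area = (6/2)·3.000²·sin(360°/6) = 23.38 mm²); the cylinder at (-0.5, -4): section is a regular 6-gon, circumradius r=8.5 (area = (6/2)·8.500²·sin(360°/6) = 187.71 mm²); Merging all regions: the 2 present regions are separate (no shared area or edge), so areas and boundary lengths simply add and each stays a separate island — area = 211.09 mm². Overall, the cross-section has 2 separate islands. Net area = 211.09 mm².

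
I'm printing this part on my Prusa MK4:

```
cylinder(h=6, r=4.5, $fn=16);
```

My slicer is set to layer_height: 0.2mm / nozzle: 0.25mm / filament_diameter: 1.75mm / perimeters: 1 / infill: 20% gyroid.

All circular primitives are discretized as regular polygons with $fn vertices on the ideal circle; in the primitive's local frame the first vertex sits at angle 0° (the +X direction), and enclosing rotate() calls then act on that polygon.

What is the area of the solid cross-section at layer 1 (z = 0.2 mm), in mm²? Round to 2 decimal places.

At z = 0.2 mm: the r=4.5 cylinder contributes a regular 16-gon of circumradius 4.5 (area = (16/2)·4.500²·sin(360°/16) = 61.99 mm²). Overall, the cross-section is a single solid region. Net area = 61.99 mm².

61.99 mm²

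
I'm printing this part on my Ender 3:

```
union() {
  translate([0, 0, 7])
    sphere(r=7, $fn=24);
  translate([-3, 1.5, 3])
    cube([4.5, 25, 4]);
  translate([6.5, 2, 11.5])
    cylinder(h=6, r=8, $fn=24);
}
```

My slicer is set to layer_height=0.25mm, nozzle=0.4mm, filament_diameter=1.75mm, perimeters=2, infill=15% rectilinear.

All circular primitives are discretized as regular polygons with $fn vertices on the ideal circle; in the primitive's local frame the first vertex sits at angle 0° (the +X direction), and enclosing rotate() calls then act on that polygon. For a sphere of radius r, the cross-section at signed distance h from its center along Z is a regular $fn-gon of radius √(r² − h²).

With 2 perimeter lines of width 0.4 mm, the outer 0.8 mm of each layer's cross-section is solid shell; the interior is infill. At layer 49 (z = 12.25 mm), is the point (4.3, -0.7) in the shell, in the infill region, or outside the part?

infill

At z = 12.25 mm: the r=7 sphere slices to a regular 24-gon of circumradius 4.630 (√(r²−h²) with h=5.25 from center); the cube at (-3, 1.5) is not intersected at this z (z outside [3, 7]); the r=8 cylinder at (6.5, 2) gives a regular 24-gon of circumradius 8 (constant along its height); Combining (union): the regions partially overlap (shared area 39.60 mm²), so overlapping operands fuse into one piece — 1 connected region. Overall, the cross-section is a single solid region. The nearest boundary edge runs (2.50, -4.93)→(1.66, -4.28); distance from the point to it = 4.45 mm. The point is inside the cross-section and 4.45 mm from the nearest boundary — more than the 0.8 mm shell width (2 × 0.4), so it's in the infill interior.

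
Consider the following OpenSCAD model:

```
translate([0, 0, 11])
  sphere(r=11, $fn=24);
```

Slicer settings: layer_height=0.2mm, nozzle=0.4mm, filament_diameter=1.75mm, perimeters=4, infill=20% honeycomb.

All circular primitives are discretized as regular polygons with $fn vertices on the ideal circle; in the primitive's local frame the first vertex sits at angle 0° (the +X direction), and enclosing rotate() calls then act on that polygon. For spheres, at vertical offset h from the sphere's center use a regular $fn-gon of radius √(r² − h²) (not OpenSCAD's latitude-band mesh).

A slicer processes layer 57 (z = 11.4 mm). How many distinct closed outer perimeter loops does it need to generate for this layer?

1

At z = 11.4 mm: the r=11 sphere slices to a regular 24-gon of circumradius 10.993 (√(r²−h²) with h=0.4 from center). The result has 1 disconnected region.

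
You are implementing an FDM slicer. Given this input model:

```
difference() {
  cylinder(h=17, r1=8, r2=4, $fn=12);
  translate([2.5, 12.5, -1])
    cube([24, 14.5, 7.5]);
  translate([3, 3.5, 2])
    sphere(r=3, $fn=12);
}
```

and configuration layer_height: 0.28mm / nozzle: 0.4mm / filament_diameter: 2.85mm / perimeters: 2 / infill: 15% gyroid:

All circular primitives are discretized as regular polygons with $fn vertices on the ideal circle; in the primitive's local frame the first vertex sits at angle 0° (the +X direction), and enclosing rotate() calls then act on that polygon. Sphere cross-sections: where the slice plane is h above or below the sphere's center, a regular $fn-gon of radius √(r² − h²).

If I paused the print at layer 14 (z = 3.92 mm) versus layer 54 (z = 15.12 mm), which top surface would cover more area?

layer 14 (z = 3.92 mm)

Layer 14 (z = 3.92): the cone (r1=8→r2=4) has section circumradius 7.078 here — a regular 12-gon (area = (12/2)·7.078²·sin(360°/12) = 150.28 mm²); the 24×14.5 cube at (2.5, 12.5) contributes its full rectangle (area 348.00 mm²); the r=3 sphere at (3, 3.5) slices to a regular 12-gon of circumradius 2.305 (√(r²−h²) with h=1.92 from center) (area = (12/2)·2.305²·sin(360°/12) = 15.94 mm²); Subtracting the remaining from the first: starting from the cone (150.28 mm²), the 24×14.5 cube at (2.5, 12.5) misses the remaining region (no effect); the r=3 sphere at (3, 3.5) lies wholly inside it (removes its full 15.94 mm² and its 14.32 mm outline becomes a hole wall) — area = 134.34 mm². So its area = 134.34 mm². Layer 54 (z = 15.12): the cone: at t=0.889 of its height the radius interpolates to r₁+(r₂−r₁)t = 4.442, giving a regular 12-gon of that circumradius (area = (12/2)·4.442²·sin(360°/12) = 59.20 mm²); the cube at (2.5, 12.5) does not reach this height (z outside [-1, 6.5]); the sphere at (3, 3.5) does not reach this height (|z−center|=13.120 > r=3); Subtracting the remaining from the first: none of the subtracted shapes is present at this height, so the cone is unchanged — area = 59.20 mm². So its area = 59.20 mm². Layer 14 is larger (134.34 vs 59.20 mm²).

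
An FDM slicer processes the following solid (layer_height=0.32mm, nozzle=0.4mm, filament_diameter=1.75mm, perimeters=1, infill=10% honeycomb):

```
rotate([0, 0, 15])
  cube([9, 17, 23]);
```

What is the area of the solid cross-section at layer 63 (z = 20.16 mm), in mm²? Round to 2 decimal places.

153.00 mm²

At z = 20.16 mm: the cube (footprint 9×17) is included at this height (area 153.00 mm²); (rotated 15° about Z; rotation is an isometry so areas/perimeters/island counts are preserved). Overall, the cross-section is a single solid region. Net area = 153.00 mm².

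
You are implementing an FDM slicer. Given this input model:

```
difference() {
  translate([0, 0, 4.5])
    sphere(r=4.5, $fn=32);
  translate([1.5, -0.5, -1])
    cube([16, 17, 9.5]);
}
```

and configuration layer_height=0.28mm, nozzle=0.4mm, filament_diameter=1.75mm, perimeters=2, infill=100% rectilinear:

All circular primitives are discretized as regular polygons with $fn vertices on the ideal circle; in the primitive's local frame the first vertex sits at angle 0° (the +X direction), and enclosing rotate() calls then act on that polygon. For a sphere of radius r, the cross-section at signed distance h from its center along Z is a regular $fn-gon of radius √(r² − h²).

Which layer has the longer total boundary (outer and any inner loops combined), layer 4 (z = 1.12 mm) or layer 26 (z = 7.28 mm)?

layer 26 (z = 7.28 mm)

Layer 4 (z = 1.12): the r=4.5 sphere contributes a regular 32-gon of circumradius √(4.5²−3.38²) = 2.971 (perimeter = 2·32·2.971·sin(180°/32) = 18.64 mm); the cube at (1.5, -0.5) (footprint 16×17) is included at this height (perimeter 66.00 mm); After the difference (first − rest): starting from the r=4.5 sphere, the 16×17 cube at (1.5, -0.5) partially overlaps it — only the 3.37 mm² overlap (of its 272.00 mm²) is removed, clipping the outline — boundary = 19.52 mm. So its perimeter = 19.52 mm. Layer 26 (z = 7.28): the sphere: section is a regular 32-gon, circumradius = √(r²−h²) = √(4.5²−2.78²) = 3.539 (perimeter = 2·32·3.539·sin(180°/32) = 22.20 mm); the cube at (1.5, -0.5) is present — its section is the full 16×17 rectangle (perimeter 66.00 mm); Subtracting the remaining from the first: starting from the r=4.5 sphere, the 16×17 cube at (1.5, -0.5) partially overlaps it — only the 5.65 mm² overlap (of its 272.00 mm²) is removed, clipping the outline — boundary = 23.38 mm. So its perimeter = 23.38 mm. Layer 26 is larger (23.38 vs 19.52 mm).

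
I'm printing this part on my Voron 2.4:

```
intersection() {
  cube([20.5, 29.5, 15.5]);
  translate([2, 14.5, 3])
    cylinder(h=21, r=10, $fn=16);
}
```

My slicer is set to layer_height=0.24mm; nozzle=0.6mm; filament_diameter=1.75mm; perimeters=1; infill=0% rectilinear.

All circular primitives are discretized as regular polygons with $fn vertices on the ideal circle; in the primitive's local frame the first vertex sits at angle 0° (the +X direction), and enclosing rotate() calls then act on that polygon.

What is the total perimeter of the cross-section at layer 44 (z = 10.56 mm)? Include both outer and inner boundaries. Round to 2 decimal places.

At z = 10.56 mm: the cube (footprint 20.5×29.5) is included at this height (perimeter 100.00 mm); the r=10 cylinder at (2, 14.5) contributes a regular 16-gon of circumradius 10 (perimeter = 2·16·10.000·sin(180°/16) = 62.43 mm); Taking the intersection: the r=10 cylinder at (2, 14.5) partially overlaps the 20.5×29.5 cube; clipping to the common part keeps 192.28 mm² — boundary = 54.50 mm. Overall, the cross-section is a single solid region. Total boundary length (outer) = 54.50 mm.

54.50 mm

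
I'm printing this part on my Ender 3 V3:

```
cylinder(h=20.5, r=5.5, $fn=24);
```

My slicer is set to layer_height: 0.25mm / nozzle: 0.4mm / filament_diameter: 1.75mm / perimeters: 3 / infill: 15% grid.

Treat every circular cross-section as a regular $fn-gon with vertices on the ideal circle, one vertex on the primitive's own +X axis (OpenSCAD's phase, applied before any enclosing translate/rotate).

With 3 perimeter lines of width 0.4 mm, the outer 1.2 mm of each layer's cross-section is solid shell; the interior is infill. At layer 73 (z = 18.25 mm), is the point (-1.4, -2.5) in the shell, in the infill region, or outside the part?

At z = 18.25 mm: the r=5.5 cylinder gives a regular 24-gon of circumradius 5.5 (constant along its height). Overall, the cross-section is a single solid region. The nearest boundary edge runs (-2.75, -4.76)→(-1.42, -5.31); distance from the point to it = 2.61 mm. The point is inside the cross-section and 2.61 mm from the nearest boundary — more than the 1.2 mm shell width (3 × 0.4), so it's in the infill interior.

infill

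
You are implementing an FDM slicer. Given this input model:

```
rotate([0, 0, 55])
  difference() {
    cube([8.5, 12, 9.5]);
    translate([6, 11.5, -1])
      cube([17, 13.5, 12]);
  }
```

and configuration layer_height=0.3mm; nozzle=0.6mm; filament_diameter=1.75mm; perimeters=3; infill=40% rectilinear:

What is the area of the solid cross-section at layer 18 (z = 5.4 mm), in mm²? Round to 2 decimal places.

100.75 mm²

At z = 5.4 mm: the cube (footprint 8.5×12) is included at this height (area 102.00 mm²); the cube at (6, 11.5) (footprint 17×13.5) is included at this height (area 229.50 mm²); After the difference (first − rest): starting from the 8.5×12 cube (102.00 mm²), the 17×13.5 cube at (6, 11.5) partially overlaps it — only the 1.25 mm² overlap (of its 229.50 mm²) is removed, clipping the outline — area = 100.75 mm²; (whole slice rotated 55° about Z — lengths, areas and connectivity unchanged). Overall, the cross-section is a single solid region. Net area = 100.75 mm².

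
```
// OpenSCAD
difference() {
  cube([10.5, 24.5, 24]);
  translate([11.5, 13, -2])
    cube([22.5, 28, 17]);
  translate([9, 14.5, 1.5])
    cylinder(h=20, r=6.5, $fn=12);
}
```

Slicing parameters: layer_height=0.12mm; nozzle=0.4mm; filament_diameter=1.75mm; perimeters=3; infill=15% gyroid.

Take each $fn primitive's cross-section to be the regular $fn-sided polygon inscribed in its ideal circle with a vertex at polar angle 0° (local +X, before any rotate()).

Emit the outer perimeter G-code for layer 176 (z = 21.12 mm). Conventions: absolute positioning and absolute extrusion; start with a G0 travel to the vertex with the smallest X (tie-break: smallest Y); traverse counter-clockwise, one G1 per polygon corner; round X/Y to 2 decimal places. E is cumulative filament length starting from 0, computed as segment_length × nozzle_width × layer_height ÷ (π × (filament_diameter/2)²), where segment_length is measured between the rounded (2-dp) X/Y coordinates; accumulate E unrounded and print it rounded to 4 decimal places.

At z = 21.12 mm: the cube is present — its section is the full 10.5×24.5 rectangle; the cube at (11.5, 13) is not intersected at this z (z outside [-2, 15]); the r=6.5 cylinder at (9, 14.5) gives a regular 12-gon of circumradius 6.5 (constant along its height); Taking the first minus the rest: starting from the 10.5×24.5 cube, the r=6.5 cylinder at (9, 14.5) partially overlaps it — only the 82.27 mm² overlap (of its 126.75 mm²) is removed, clipping the outline — 1 connected region. The outline is a single polygon with 13 vertices. Extrusion per mm of travel: 0.4 × 0.12 / (π × 0.875²) = 0.019956. Accumulating E over each segment gives final E = 1.6183.

G0 X0.00 Y0.00 Z21.12
G1 X10.50 Y0.00 E0.2095
G1 X10.50 Y8.40 E0.3772
G1 X9.00 Y8.00 E0.4082
G1 X5.75 Y8.87 E0.4753
G1 X3.37 Y11.25 E0.5425
G1 X2.50 Y14.50 E0.6096
G1 X3.37 Y17.75 E0.6767
G1 X5.75 Y20.13 E0.7439
G1 X9.00 Y21.00 E0.8111
G1 X10.50 Y20.60 E0.8420
G1 X10.50 Y24.50 E0.9199
G1 X0.00 Y24.50 E1.1294
G1 X0.00 Y0.00 E1.6183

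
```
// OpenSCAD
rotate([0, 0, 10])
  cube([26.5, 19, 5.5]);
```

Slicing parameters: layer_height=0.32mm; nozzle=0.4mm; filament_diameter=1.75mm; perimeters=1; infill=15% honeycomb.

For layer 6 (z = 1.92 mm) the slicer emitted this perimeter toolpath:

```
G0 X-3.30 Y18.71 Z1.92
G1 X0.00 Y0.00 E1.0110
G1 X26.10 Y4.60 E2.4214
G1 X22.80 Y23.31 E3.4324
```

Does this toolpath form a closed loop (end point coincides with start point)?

Start point (G0): (-3.30, 18.71). End point (last G1): the path does not return to the start — open.

no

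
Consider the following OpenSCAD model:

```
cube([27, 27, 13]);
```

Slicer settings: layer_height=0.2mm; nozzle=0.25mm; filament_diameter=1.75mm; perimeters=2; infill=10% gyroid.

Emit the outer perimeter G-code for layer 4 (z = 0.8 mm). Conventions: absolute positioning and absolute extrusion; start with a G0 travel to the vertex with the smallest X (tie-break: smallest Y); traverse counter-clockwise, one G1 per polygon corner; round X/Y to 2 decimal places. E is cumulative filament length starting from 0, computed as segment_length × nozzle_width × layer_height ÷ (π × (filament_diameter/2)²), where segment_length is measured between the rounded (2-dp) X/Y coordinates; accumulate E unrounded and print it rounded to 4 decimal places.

At z = 0.8 mm: the cube (footprint 27×27) is included at this height. The outline is a single polygon with 4 vertices. Extrusion per mm of travel: 0.25 × 0.2 / (π × 0.875²) = 0.020788. Accumulating E over each segment gives final E = 2.2451.

G0 X0.00 Y0.00 Z0.80
G1 X27.00 Y0.00 E0.5613
G1 X27.00 Y27.00 E1.1225
G1 X0.00 Y27.00 E1.6838
G1 X0.00 Y0.00 E2.2451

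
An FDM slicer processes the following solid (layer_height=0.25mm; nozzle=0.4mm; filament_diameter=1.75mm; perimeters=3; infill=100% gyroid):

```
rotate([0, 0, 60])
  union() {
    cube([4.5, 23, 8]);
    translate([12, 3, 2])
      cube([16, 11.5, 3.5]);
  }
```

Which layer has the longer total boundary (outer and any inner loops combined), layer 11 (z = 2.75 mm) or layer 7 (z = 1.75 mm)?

Layer 11 (z = 2.75): the cube is present — its section is the full 4.5×23 rectangle (perimeter 55.00 mm); the 16×11.5 cube at (12, 3) contributes its full rectangle (perimeter 55.00 mm); Taking the union: the 2 present regions are separate (no shared area or edge), so areas and boundary lengths simply add and each stays a separate island — boundary = 110.00 mm; (rotated 60° about Z; rotation is an isometry so areas/perimeters/island counts are preserved). So its perimeter = 110.00 mm. Layer 7 (z = 1.75): the cube is present — its section is the full 4.5×23 rectangle (perimeter 55.00 mm); the cube at (12, 3) does not reach this height (z outside [2, 5.5]); Taking the union: only the 4.5×23 cube is present, so the union is just that shape — boundary = 55.00 mm; (rotated 60° about Z; rotation is an isometry so areas/perimeters/island counts are preserved). So its perimeter = 55.00 mm. Layer 11 is larger (110.00 vs 55.00 mm).

layer 11 (z = 2.75 mm)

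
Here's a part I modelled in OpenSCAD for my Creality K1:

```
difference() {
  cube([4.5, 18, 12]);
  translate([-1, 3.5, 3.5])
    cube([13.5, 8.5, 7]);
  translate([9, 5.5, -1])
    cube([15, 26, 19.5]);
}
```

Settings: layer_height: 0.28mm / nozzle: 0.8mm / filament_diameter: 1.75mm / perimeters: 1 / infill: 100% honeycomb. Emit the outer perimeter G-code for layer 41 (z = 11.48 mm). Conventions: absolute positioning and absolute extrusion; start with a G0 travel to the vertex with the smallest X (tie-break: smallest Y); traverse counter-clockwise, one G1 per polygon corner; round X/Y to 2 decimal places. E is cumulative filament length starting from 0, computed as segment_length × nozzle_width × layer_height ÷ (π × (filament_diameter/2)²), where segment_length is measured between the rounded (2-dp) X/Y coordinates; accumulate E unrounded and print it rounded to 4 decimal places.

G0 X0.00 Y0.00 Z11.48
G1 X4.50 Y0.00 E0.4191
G1 X4.50 Y18.00 E2.0954
G1 X0.00 Y18.00 E2.5145
G1 X0.00 Y0.00 E4.1908

At z = 11.48 mm: the cube is present — its section is the full 4.5×18 rectangle; the cube at (-1, 3.5) is not intersected at this z (z outside [3.5, 10.5]); the cube at (9, 5.5) is present — its section is the full 15×26 rectangle; Taking the first minus the rest: starting from the 4.5×18 cube, the 15×26 cube at (9, 5.5) misses the remaining region (no effect) — 1 connected region. The outline is a single polygon with 4 vertices. Extrusion per mm of travel: 0.8 × 0.28 / (π × 0.875²) = 0.093128. Accumulating E over each segment gives final E = 4.1908.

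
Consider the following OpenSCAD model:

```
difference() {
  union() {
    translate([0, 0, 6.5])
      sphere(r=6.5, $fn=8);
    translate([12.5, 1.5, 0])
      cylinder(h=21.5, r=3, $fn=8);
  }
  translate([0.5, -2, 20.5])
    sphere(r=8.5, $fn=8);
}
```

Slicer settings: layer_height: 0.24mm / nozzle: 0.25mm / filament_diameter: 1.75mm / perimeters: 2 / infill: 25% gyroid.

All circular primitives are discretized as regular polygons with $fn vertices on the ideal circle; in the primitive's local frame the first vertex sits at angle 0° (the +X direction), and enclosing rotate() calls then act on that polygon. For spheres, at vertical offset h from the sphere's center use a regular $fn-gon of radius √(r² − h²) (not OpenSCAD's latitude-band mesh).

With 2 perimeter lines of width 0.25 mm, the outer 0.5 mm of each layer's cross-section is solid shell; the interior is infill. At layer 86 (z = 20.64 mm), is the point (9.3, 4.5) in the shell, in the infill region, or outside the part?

outside

At z = 20.64 mm: the sphere is not intersected at this z (|z−center|=14.140 > r=6.5); the cylinder at (12.5, 1.5): section is a regular 8-gon, circumradius r=3; Taking the union: only the r=3 cylinder at (12.5, 1.5) is present, so the union is just that shape — 1 connected region; the sphere at (0.5, -2): section is a regular 8-gon, circumradius = √(r²−h²) = √(8.5²−0.14²) = 8.499; Taking the first minus the rest: starting from that combined region, the r=8.5 sphere at (0.5, -2) misses the remaining region (no effect) — 1 connected region. Overall, the cross-section is a single solid region. The nearest boundary edge runs (9.50, 1.50)→(10.38, 3.62); distance from the point to it = 1.39 mm. The point is not inside any of the regions above, so it lies outside the cross-section (1.39 mm from the nearest boundary).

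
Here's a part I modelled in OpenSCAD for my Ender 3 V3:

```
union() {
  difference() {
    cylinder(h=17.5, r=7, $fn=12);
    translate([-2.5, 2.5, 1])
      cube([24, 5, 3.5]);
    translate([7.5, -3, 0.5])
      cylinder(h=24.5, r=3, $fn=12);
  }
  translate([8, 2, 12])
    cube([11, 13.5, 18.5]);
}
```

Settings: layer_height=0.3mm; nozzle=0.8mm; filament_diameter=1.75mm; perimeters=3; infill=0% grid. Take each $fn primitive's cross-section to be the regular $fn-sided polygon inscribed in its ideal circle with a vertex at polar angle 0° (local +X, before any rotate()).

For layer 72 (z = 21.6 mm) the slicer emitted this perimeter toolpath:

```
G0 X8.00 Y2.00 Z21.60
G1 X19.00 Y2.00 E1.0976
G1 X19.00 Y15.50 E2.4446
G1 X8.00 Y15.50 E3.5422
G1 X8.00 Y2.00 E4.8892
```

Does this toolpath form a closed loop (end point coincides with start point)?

Start point (G0): (8.00, 2.00). End point (last G1): the path returns to the start — closed.

yes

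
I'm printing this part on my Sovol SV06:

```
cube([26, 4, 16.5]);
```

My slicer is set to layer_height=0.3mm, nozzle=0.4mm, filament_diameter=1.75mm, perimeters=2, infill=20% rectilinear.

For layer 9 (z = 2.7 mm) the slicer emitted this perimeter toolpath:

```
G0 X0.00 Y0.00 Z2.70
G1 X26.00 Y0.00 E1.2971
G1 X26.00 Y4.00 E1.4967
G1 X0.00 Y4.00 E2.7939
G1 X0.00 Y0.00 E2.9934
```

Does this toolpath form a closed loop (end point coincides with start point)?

yes

Start point (G0): (0.00, 0.00). End point (last G1): the path returns to the start — closed.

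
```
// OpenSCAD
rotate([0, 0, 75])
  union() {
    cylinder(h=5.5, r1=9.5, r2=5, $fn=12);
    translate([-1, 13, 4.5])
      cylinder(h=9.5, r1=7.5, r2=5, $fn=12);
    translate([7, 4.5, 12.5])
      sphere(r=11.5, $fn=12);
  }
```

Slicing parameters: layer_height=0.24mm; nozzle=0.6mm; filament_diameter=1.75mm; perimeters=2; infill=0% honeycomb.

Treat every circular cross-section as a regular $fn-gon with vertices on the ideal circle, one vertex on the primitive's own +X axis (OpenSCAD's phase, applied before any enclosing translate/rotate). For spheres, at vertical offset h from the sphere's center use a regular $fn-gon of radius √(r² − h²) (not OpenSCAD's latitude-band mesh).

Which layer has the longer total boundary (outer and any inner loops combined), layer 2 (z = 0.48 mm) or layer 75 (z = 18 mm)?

layer 75 (z = 18 mm)

Layer 2 (z = 0.48): the cone: at t=0.087 of its height the radius interpolates to r₁+(r₂−r₁)t = 9.107, giving a regular 12-gon of that circumradius (perimeter = 2·12·9.107·sin(180°/12) = 56.57 mm); the cone at (-1, 13) is absent (z outside [4.5, 14]); the sphere at (7, 4.5) is absent (|z−center|=12.020 > r=11.5); Merging all regions: only the cone is present, so the union is just that shape — boundary = 56.57 mm; (whole slice rotated 75° about Z — lengths, areas and connectivity unchanged). So its perimeter = 56.57 mm. Layer 75 (z = 18): the cone does not reach this height (z outside [0, 5.5]); the cone at (-1, 13) is not intersected at this z (z outside [4.5, 14]); the sphere at (7, 4.5): section is a regular 12-gon, circumradius = √(r²−h²) = √(11.5²−5.5²) = 10.100 (perimeter = 2·12·10.100·sin(180°/12) = 62.73 mm); Taking the union: only the r=11.5 sphere at (7, 4.5) is present, so the union is just that shape — boundary = 62.73 mm; (whole slice rotated 75° about Z — lengths, areas and connectivity unchanged). So its perimeter = 62.73 mm. Layer 75 is larger (62.73 vs 56.57 mm).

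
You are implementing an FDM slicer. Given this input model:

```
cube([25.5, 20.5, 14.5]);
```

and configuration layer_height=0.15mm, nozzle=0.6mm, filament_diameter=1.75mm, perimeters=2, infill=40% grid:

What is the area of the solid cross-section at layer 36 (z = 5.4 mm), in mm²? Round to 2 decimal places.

522.75 mm²

At z = 5.4 mm: the 25.5×20.5 cube contributes its full rectangle (area 522.75 mm²). Overall, the cross-section is a single solid region. Net area = 522.75 mm².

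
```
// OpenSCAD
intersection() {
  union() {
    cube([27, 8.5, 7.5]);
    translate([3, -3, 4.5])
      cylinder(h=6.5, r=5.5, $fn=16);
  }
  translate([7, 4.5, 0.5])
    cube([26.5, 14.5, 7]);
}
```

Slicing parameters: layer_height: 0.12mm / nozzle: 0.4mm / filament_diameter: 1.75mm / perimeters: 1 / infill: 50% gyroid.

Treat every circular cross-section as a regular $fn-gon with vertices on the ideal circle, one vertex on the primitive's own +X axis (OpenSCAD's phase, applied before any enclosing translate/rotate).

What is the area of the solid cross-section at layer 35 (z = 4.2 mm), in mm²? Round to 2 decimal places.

At z = 4.2 mm: the 27×8.5 cube contributes its full rectangle (area 229.50 mm²); the cylinder at (3, -3) is not intersected at this z (z outside [4.5, 11]); Taking the union: only the 27×8.5 cube is present, so the union is just that shape — area = 229.50 mm²; the 26.5×14.5 cube at (7, 4.5) contributes its full rectangle (area 384.25 mm²); Taking the intersection: the 26.5×14.5 cube at (7, 4.5) partially overlaps the result so far; clipping to the common part keeps 80.00 mm² — area = 80.00 mm². Overall, the cross-section is a single solid region. Net area = 80.00 mm².

80.00 mm²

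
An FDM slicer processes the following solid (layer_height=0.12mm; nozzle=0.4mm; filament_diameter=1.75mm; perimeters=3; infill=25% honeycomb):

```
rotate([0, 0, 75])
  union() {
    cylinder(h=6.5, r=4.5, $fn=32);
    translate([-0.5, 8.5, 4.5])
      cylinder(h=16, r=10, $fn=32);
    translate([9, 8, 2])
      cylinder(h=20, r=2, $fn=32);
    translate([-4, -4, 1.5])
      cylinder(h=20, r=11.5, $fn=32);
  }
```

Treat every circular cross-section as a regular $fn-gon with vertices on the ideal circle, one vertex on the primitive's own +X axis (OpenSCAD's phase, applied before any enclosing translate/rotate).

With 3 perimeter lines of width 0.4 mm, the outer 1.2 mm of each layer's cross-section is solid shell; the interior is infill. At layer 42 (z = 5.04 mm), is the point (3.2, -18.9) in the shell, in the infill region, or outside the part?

At z = 5.04 mm: the r=4.5 cylinder contributes a regular 32-gon of circumradius 4.5; the cylinder at (-0.5, 8.5): section is a regular 32-gon, circumradius r=10; the cylinder at (9, 8): section is a regular 32-gon, circumradius r=2; the cylinder at (-4, -4): section is a regular 32-gon, circumradius r=11.5; Merging all regions: the regions partially overlap (shared area 171.16 mm²), so overlapping operands fuse into one piece — 1 connected region; (rotated 75° about Z; rotation is an isometry so areas/perimeters/island counts are preserved). Overall, the cross-section is a single solid region. Undo the 75° rotation: the query point maps to (-17.428, -7.983) in the un-rotated model frame. The nearest boundary edge runs (-14.62, -8.40)→(-15.28, -6.24); distance from the point to it = 2.56 mm. The point is not inside any of the regions above, so it lies outside the cross-section (2.56 mm from the nearest boundary).

outside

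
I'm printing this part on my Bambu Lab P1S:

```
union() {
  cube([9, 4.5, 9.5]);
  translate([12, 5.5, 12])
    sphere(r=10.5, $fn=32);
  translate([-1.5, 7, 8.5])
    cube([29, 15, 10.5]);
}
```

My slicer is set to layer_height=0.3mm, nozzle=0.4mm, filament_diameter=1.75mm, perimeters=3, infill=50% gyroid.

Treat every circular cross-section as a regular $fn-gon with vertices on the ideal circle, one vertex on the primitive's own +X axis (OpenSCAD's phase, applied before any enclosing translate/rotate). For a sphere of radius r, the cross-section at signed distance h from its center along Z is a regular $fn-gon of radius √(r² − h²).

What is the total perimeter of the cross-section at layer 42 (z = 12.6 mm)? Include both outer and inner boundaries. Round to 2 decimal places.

At z = 12.6 mm: the cube is absent (z outside [0, 9.5]); the sphere at (12, 5.5): section is a regular 32-gon, circumradius = √(r²−h²) = √(10.5²−0.6²) = 10.483 (perimeter = 2·32·10.483·sin(180°/32) = 65.76 mm); the 29×15 cube at (-1.5, 7) contributes its full rectangle (perimeter 88.00 mm); Combining (union): the regions partially overlap (shared area 140.28 mm²), so the edge portions inside another operand are dropped and the merged outline is re-measured after clipping — boundary = 103.22 mm. Overall, the cross-section is a single solid region. Total boundary length (outer) = 103.22 mm.

103.22 mm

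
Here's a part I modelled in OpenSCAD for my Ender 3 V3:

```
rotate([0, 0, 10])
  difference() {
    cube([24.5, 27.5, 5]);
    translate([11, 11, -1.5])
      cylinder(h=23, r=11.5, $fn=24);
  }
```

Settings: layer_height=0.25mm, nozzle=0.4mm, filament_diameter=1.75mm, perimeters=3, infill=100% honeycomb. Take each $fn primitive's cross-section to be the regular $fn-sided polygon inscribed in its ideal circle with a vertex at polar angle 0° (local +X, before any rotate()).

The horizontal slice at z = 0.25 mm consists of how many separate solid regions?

At z = 0.25 mm: the 24.5×27.5 cube contributes its full rectangle; the r=11.5 cylinder at (11, 11) contributes a regular 24-gon of circumradius 11.5; After the difference (first − rest): starting from the 24.5×27.5 cube, the r=11.5 cylinder at (11, 11) partially overlaps it — only the 407.07 mm² overlap (of its 410.75 mm²) is removed, clipping the outline — 2 connected regions; (whole slice rotated 10° about Z — lengths, areas and connectivity unchanged). The result has 2 disconnected regions.

2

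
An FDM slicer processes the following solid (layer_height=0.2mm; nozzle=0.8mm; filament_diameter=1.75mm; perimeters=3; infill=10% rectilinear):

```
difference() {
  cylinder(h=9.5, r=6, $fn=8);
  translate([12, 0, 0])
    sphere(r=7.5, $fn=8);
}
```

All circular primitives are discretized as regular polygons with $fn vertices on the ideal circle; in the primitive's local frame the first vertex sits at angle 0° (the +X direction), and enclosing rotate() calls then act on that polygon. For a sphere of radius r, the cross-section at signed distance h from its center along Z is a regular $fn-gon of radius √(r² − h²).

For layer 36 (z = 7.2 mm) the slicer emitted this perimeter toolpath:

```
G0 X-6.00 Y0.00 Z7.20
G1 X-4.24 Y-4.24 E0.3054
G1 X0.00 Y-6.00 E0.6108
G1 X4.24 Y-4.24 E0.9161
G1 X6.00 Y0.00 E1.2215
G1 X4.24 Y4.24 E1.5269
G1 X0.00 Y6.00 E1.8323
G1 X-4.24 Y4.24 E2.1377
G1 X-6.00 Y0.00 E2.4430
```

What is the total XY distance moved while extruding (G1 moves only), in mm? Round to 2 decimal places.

36.73 mm

Sum the Euclidean lengths of each G1 segment: total = 36.73 mm.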